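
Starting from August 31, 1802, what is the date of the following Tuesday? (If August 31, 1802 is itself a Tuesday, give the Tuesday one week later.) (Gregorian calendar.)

Aug 31, 1802 is a Tuesday.
From Tuesday to the next Tuesday is 7 days.
Aug 31, 1802 + 7 = Sep 7, 1802.

September 7, 1802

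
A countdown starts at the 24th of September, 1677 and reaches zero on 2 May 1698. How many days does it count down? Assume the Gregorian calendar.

Sep 24, 1677 → Sep 24, 1678: 365 days.
Sep 24, 1678 → Sep 24, 1679: 365 days.
Sep 24, 1679 → Sep 24, 1680: 366 days (Feb 29, 1680 is in that span).
Sep 24, 1680 → Sep 24, 1681: 365 days.
Sep 24, 1681 → Sep 24, 1682: 365 days.
Sep 24, 1682 → Sep 24, 1683: 365 days.
Sep 24, 1683 → Sep 24, 1684: 366 days (Feb 29, 1684 is in that span).
Sep 24, 1684 → Sep 24, 1685: 365 days.
Sep 24, 1685 → Sep 24, 1686: 365 days.
Sep 24, 1686 → Sep 24, 1687: 365 days.
Sep 24, 1687 → Sep 24, 1688: 366 days (Feb 29, 1688 is in that span).
Sep 24, 1688 → Sep 24, 1689: 365 days.
Sep 24, 1689 → Sep 24, 1690: 365 days.
Sep 24, 1690 → Sep 24, 1691: 365 days.
Sep 24, 1691 → Sep 24, 1692: 366 days (Feb 29, 1692 is in that span).
Sep 24, 1692 → Sep 24, 1693: 365 days.
Sep 24, 1693 → Sep 24, 1694: 365 days.
Sep 24, 1694 → Sep 24, 1695: 365 days.
Sep 24, 1695 → Sep 24, 1696: 366 days (Feb 29, 1696 is in that span).
Sep 24, 1696 → Sep 24, 1697: 365 days.
Sep 24, 1697 → Oct 24, 1697: 30 days (September has 30).
Oct 24, 1697 → Nov 24, 1697: 31 days (October has 31).
Nov 24, 1697 → Dec 24, 1697: 30 days (November has 30).
Dec 24, 1697 → Jan 24, 1698: 31 days (December has 31).
Jan 24, 1698 → Feb 24, 1698: 31 days (January has 31).
Feb 24, 1698 → Mar 24, 1698: 28 days (February has 28).
Mar 24, 1698 → Apr 24, 1698: 31 days (March has 31).
Apr 24, 1698 → May 2, 1698: 8 days.
Total: 7525 days.

7525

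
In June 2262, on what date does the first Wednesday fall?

June 1, 2262 is a Sunday.
The first Wednesday is therefore June 4 (3 days later).

June 4, 2262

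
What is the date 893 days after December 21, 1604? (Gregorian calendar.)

+365 (one year) → Dec 21, 1605 (528 left).
+365 (one year) → Dec 21, 1606 (163 left).
Dec has 31 days: +11 → Jan 1, 1607 (152 left).
Jan has 31 days: +31 → Feb 1, 1607 (121 left).
Feb has 28 days: +28 → Mar 1, 1607 (93 left).
Mar has 31 days: +31 → Apr 1, 1607 (62 left).
Apr has 30 days: +30 → May 1, 1607 (32 left).
May has 31 days: +31 → Jun 1, 1607 (1 left).
+1 → Jun 2, 1607.

June 2, 1607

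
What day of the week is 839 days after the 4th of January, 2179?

Jan 4, 2179 is a Monday.
839 mod 7 = 6, so 839 days after a Monday is Monday + 6 = Sunday.

Sunday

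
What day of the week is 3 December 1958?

Wednesday

Doomsday rule: the anchor day for the 1900s is Wednesday. For year 58: 58÷12 = 4 r 10, and 10÷4 = 2, so 4+10+2 = 16.
Wednesday + 16 ≡ Friday — that's 1958's doomsday.
In December the doomsday date is Dec 12.
Dec 3 is 9 days before Dec 12; 9 mod 7 = 2, so Friday − 2 = Wednesday.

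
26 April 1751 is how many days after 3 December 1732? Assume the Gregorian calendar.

6718

Dec 3, 1732 → Dec 3, 1733: 365 days.
Dec 3, 1733 → Dec 3, 1734: 365 days.
Dec 3, 1734 → Dec 3, 1735: 365 days.
Dec 3, 1735 → Dec 3, 1736: 366 days (Feb 29, 1736 is in that span).
Dec 3, 1736 → Dec 3, 1737: 365 days.
Dec 3, 1737 → Dec 3, 1738: 365 days.
Dec 3, 1738 → Dec 3, 1739: 365 days.
Dec 3, 1739 → Dec 3, 1740: 366 days (Feb 29, 1740 is in that span).
Dec 3, 1740 → Dec 3, 1741: 365 days.
Dec 3, 1741 → Dec 3, 1742: 365 days.
Dec 3, 1742 → Dec 3, 1743: 365 days.
Dec 3, 1743 → Dec 3, 1744: 366 days (Feb 29, 1744 is in that span).
Dec 3, 1744 → Dec 3, 1745: 365 days.
Dec 3, 1745 → Dec 3, 1746: 365 days.
Dec 3, 1746 → Dec 3, 1747: 365 days.
Dec 3, 1747 → Dec 3, 1748: 366 days (Feb 29, 1748 is in that span).
Dec 3, 1748 → Dec 3, 1749: 365 days.
Dec 3, 1749 → Dec 3, 1750: 365 days.
Dec 3, 1750 → Jan 3, 1751: 31 days (December has 31).
Jan 3, 1751 → Feb 3, 1751: 31 days (January has 31).
Feb 3, 1751 → Mar 3, 1751: 28 days (February has 28).
Mar 3, 1751 → Apr 3, 1751: 31 days (March has 31).
Apr 3, 1751 → Apr 26, 1751: 23 days.
Total: 6718 days.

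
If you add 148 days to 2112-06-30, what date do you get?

Jun has 30 days: +1 → Jul 1, 2112 (147 left).
Jul has 31 days: +31 → Aug 1, 2112 (116 left).
Aug has 31 days: +31 → Sep 1, 2112 (85 left).
Sep has 30 days: +30 → Oct 1, 2112 (55 left).
Oct has 31 days: +31 → Nov 1, 2112 (24 left).
+24 → Nov 25, 2112.

November 25, 2112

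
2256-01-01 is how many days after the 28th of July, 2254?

Jul 28, 2254 → Jul 28, 2255: 365 days.
Jul 28, 2255 → Aug 28, 2255: 31 days (July has 31).
Aug 28, 2255 → Sep 28, 2255: 31 days (August has 31).
Sep 28, 2255 → Oct 28, 2255: 30 days (September has 30).
Oct 28, 2255 → Nov 28, 2255: 31 days (October has 31).
Nov 28, 2255 → Dec 28, 2255: 30 days (November has 30).
Dec 28, 2255 → Jan 1, 2256: 4 days.
Total: 522 days.

522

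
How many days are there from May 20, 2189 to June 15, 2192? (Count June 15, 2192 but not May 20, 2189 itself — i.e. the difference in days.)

1122

May 20, 2189 → May 20, 2190: 365 days.
May 20, 2190 → May 20, 2191: 365 days.
May 20, 2191 → Jun 20, 2191: 31 days (May has 31).
Jun 20, 2191 → Jul 20, 2191: 30 days (June has 30).
Jul 20, 2191 → Aug 20, 2191: 31 days (July has 31).
Aug 20, 2191 → Sep 20, 2191: 31 days (August has 31).
Sep 20, 2191 → Oct 20, 2191: 30 days (September has 30).
Oct 20, 2191 → Nov 20, 2191: 31 days (October has 31).
Nov 20, 2191 → Dec 20, 2191: 30 days (November has 30).
Dec 20, 2191 → Jan 20, 2192: 31 days (December has 31).
Jan 20, 2192 → Feb 20, 2192: 31 days (January has 31).
Feb 20, 2192 → Mar 20, 2192: 29 days (February has 29).
Mar 20, 2192 → Apr 20, 2192: 31 days (March has 31).
Apr 20, 2192 → May 20, 2192: 30 days (April has 30).
May 20, 2192 → Jun 15, 2192: 26 days.
Total: 1122 days.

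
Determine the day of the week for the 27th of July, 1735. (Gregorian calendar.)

Doomsday rule: the anchor day for the 1700s is Sunday. For year 35: 35÷12 = 2 r 11, and 11÷4 = 2, so 2+11+2 = 15.
Sunday + 15 ≡ Monday — that's 1735's doomsday.
In July the doomsday date is Jul 11.
Jul 27 is 16 days after Jul 11; 16 mod 7 = 2, so Monday + 2 = Wednesday.

Wednesday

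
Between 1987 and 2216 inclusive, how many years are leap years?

Multiples of 4 in [1987,2216]: 58.
Of those, multiples of 100: 3 (not leap unless ÷400).
Multiples of 400: 1.
Leap years = 58 − 3 + 1 = 56.

56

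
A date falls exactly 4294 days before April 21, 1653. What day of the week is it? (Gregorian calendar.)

Friday

First find the weekday of Apr 21, 1653. Doomsday rule: the anchor day for the 1600s is Tuesday. For year 53: 53÷12 = 4 r 5, and 5÷4 = 1, so 4+5+1 = 10.
Tuesday + 10 ≡ Friday — that's 1653's doomsday.
In April the doomsday date is Apr 4.
Apr 21 is 17 days after Apr 4; 17 mod 7 = 3, so Friday + 3 = Monday.
4294 mod 7 = 3, so 4294 days before a Monday is Monday − 3 = Friday.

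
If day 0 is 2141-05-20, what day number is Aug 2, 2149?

2996

May 20, 2141 → May 20, 2142: 365 days.
May 20, 2142 → May 20, 2143: 365 days.
May 20, 2143 → May 20, 2144: 366 days (Feb 29, 2144 is in that span).
May 20, 2144 → May 20, 2145: 365 days.
May 20, 2145 → May 20, 2146: 365 days.
May 20, 2146 → May 20, 2147: 365 days.
May 20, 2147 → May 20, 2148: 366 days (Feb 29, 2148 is in that span).
May 20, 2148 → May 20, 2149: 365 days.
May 20, 2149 → Jun 20, 2149: 31 days (May has 31).
Jun 20, 2149 → Jul 20, 2149: 30 days (June has 30).
Jul 20, 2149 → Aug 2, 2149: 13 days.
Total: 2996 days.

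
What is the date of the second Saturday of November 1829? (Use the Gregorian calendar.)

November 1, 1829 is a Sunday.
The first Saturday is therefore November 7 (6 days later).
The second Saturday is 7 + 1×7 = November 14.

November 14, 1829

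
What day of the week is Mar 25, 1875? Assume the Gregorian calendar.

Doomsday rule: the anchor day for the 1800s is Friday. For year 75: 75÷12 = 6 r 3, and 3÷4 = 0, so 6+3+0 = 9.
Friday + 9 ≡ Sunday — that's 1875's doomsday.
In March the doomsday date is Mar 14.
Mar 25 is 11 days after Mar 14; 11 mod 7 = 4, so Sunday + 4 = Thursday.

Thursday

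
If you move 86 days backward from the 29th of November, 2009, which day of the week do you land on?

Nov 29, 2009 is a Sunday.
86 mod 7 = 2, so 86 days before a Sunday is Sunday − 2 = Friday.

Friday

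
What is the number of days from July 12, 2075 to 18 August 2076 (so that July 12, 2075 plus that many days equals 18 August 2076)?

403

Jul 12, 2075 → Jul 12, 2076: 366 days (Feb 29, 2076 is in that span).
Jul 12, 2076 → Aug 12, 2076: 31 days (July has 31).
Aug 12, 2076 → Aug 18, 2076: 6 days.
Total: 403 days.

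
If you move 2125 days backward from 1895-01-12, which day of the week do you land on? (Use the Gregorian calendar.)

Tuesday

Jan 12, 1895 is a Saturday.
2125 mod 7 = 4, so 2125 days before a Saturday is Saturday − 4 = Tuesday.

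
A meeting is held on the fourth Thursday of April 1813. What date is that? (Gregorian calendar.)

April 22, 1813

April 1, 1813 is a Thursday.
The first Thursday is therefore April 1 (same day).
The fourth Thursday is 1 + 3×7 = April 22.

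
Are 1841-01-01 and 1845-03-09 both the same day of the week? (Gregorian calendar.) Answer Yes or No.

From Jan 1, 1841 to Mar 9, 1845 is 1528 days.
1528 mod 7 = 2, so they are different weekdays.
(Jan 1, 1841 is a Friday; Mar 9, 1845 is a Sunday.)

No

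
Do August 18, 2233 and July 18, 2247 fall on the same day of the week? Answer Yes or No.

Yes

From Aug 18, 2233 to Jul 18, 2247 is 5082 days.
5082 mod 7 = 0, so they are the same weekday.
(Aug 18, 2233 is a Sunday; Jul 18, 2247 is a Sunday.)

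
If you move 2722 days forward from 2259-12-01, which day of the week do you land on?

Wednesday

First find the weekday of Dec 1, 2259. Doomsday rule: the anchor day for the 2200s is Friday. For year 59: 59÷12 = 4 r 11, and 11÷4 = 2, so 4+11+2 = 17.
Friday + 17 ≡ Monday — that's 2259's doomsday.
In December the doomsday date is Dec 12.
Dec 1 is 11 days before Dec 12; 11 mod 7 = 4, so Monday − 4 = Thursday.
2722 mod 7 = 6, so 2722 days after a Thursday is Thursday + 6 = Wednesday.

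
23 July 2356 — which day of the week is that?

Monday

Doomsday rule: the anchor day for the 2300s is Wednesday. For year 56: 56÷12 = 4 r 8, and 8÷4 = 2, so 4+8+2 = 14.
Wednesday + 14 ≡ Wednesday — that's 2356's doomsday.
In July the doomsday date is Jul 11.
Jul 23 is 12 days after Jul 11; 12 mod 7 = 5, so Wednesday + 5 = Monday.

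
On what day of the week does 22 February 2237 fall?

Wednesday

Doomsday rule: the anchor day for the 2200s is Friday. For year 37: 37÷12 = 3 r 1, and 1÷4 = 0, so 3+1+0 = 4.
Friday + 4 ≡ Tuesday — that's 2237's doomsday.
In February the doomsday date is Feb 28 (2237 is not a leap year).
Feb 22 is 6 days before Feb 28; 6 mod 7 = 6, so Tuesday − 6 = Wednesday.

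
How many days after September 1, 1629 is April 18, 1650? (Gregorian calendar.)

Sep 1, 1629 → Sep 1, 1630: 365 days.
Sep 1, 1630 → Sep 1, 1631: 365 days.
Sep 1, 1631 → Sep 1, 1632: 366 days (Feb 29, 1632 is in that span).
Sep 1, 1632 → Sep 1, 1633: 365 days.
Sep 1, 1633 → Sep 1, 1634: 365 days.
Sep 1, 1634 → Sep 1, 1635: 365 days.
Sep 1, 1635 → Sep 1, 1636: 366 days (Feb 29, 1636 is in that span).
Sep 1, 1636 → Sep 1, 1637: 365 days.
Sep 1, 1637 → Sep 1, 1638: 365 days.
Sep 1, 1638 → Sep 1, 1639: 365 days.
Sep 1, 1639 → Sep 1, 1640: 366 days (Feb 29, 1640 is in that span).
Sep 1, 1640 → Sep 1, 1641: 365 days.
Sep 1, 1641 → Sep 1, 1642: 365 days.
Sep 1, 1642 → Sep 1, 1643: 365 days.
Sep 1, 1643 → Sep 1, 1644: 366 days (Feb 29, 1644 is in that span).
Sep 1, 1644 → Sep 1, 1645: 365 days.
Sep 1, 1645 → Sep 1, 1646: 365 days.
Sep 1, 1646 → Sep 1, 1647: 365 days.
Sep 1, 1647 → Sep 1, 1648: 366 days (Feb 29, 1648 is in that span).
Sep 1, 1648 → Sep 1, 1649: 365 days.
Sep 1, 1649 → Oct 1, 1649: 30 days (September has 30).
Oct 1, 1649 → Nov 1, 1649: 31 days (October has 31).
Nov 1, 1649 → Dec 1, 1649: 30 days (November has 30).
Dec 1, 1649 → Jan 1, 1650: 31 days (December has 31).
Jan 1, 1650 → Feb 1, 1650: 31 days (January has 31).
Feb 1, 1650 → Mar 1, 1650: 28 days (February has 28).
Mar 1, 1650 → Apr 1, 1650: 31 days (March has 31).
Apr 1, 1650 → Apr 18, 1650: 17 days.
Total: 7534 days.

7534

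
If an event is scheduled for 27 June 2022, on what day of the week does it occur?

Monday

January 1, 2022 is a Saturday.
Jan 1, 2022 → Feb 1, 2022: 31 days (January has 31).
Feb 1, 2022 → Mar 1, 2022: 28 days (February has 28).
Mar 1, 2022 → Apr 1, 2022: 31 days (March has 31).
Apr 1, 2022 → May 1, 2022: 30 days (April has 30).
May 1, 2022 → Jun 1, 2022: 31 days (May has 31).
Jun 1, 2022 → Jun 27, 2022: 26 days.
Total: 177 days.
177 mod 7 = 2, so Saturday + 2 = Monday.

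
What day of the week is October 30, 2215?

Doomsday rule: the anchor day for the 2200s is Friday. For year 15: 15÷12 = 1 r 3, and 3÷4 = 0, so 1+3+0 = 4.
Friday + 4 ≡ Tuesday — that's 2215's doomsday.
In October the doomsday date is Oct 10.
Oct 30 is 20 days after Oct 10; 20 mod 7 = 6, so Tuesday + 6 = Monday.

Monday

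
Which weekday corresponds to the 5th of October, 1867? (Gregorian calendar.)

Saturday

Doomsday rule: the anchor day for the 1800s is Friday. For year 67: 67÷12 = 5 r 7, and 7÷4 = 1, so 5+7+1 = 13.
Friday + 13 ≡ Thursday — that's 1867's doomsday.
In October the doomsday date is Oct 10.
Oct 5 is 5 days before Oct 10; 5 mod 7 = 5, so Thursday − 5 = Saturday.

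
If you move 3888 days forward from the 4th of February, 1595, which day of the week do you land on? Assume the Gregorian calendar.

First find the weekday of Feb 4, 1595. Doomsday rule: the anchor day for the 1500s is Wednesday. For year 95: 95÷12 = 7 r 11, and 11÷4 = 2, so 7+11+2 = 20.
Wednesday + 20 ≡ Tuesday — that's 1595's doomsday.
In February the doomsday date is Feb 28 (1595 is not a leap year).
Feb 4 is 24 days before Feb 28; 24 mod 7 = 3, so Tuesday − 3 = Saturday.
3888 mod 7 = 3, so 3888 days after a Saturday is Saturday + 3 = Tuesday.

Tuesday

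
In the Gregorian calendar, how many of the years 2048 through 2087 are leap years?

Multiples of 4 in [2048,2087]: 10.
Of those, multiples of 100: 0 (not leap unless ÷400).
Multiples of 400: 0.
Leap years = 10 − 0 + 0 = 10.

10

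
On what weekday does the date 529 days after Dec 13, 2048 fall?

Thursday

First find the weekday of Dec 13, 2048. Doomsday rule: the anchor day for the 2000s is Tuesday. For year 48: 48÷12 = 4 r 0, and 0÷4 = 0, so 4+0+0 = 4.
Tuesday + 4 ≡ Saturday — that's 2048's doomsday.
In December the doomsday date is Dec 12.
Dec 13 is 1 day after Dec 12; 1 mod 7 = 1, so Saturday + 1 = Sunday.
529 mod 7 = 4, so 529 days after a Sunday is Sunday + 4 = Thursday.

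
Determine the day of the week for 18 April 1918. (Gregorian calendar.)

Thursday

Doomsday rule: the anchor day for the 1900s is Wednesday. For year 18: 18÷12 = 1 r 6, and 6÷4 = 1, so 1+6+1 = 8.
Wednesday + 8 ≡ Thursday — that's 1918's doomsday.
In April the doomsday date is Apr 4.
Apr 18 is 14 days after Apr 4; 14 mod 7 = 0, so Thursday + 0 = Thursday.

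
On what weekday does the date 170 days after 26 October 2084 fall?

Oct 26, 2084 is a Thursday.
170 mod 7 = 2, so 170 days after a Thursday is Thursday + 2 = Saturday.

Saturday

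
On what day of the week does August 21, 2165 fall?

Doomsday rule: the anchor day for the 2100s is Sunday. For year 65: 65÷12 = 5 r 5, and 5÷4 = 1, so 5+5+1 = 11.
Sunday + 11 ≡ Thursday — that's 2165's doomsday.
In August the doomsday date is Aug 8.
Aug 21 is 13 days after Aug 8; 13 mod 7 = 6, so Thursday + 6 = Wednesday.

Wednesday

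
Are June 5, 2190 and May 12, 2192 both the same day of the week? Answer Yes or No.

From Jun 5, 2190 to May 12, 2192 is 707 days.
707 mod 7 = 0, so they are the same weekday.
(Jun 5, 2190 is a Saturday; May 12, 2192 is a Saturday.)

Yes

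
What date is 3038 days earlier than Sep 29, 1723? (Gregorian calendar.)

June 5, 1715

−365 (one year) → Sep 29, 1722 (2673 left).
−365 (one year) → Sep 29, 1721 (2308 left).
−365 (one year) → Sep 29, 1720 (1943 left).
−366 (one year; includes Feb 29, 1720) → Sep 29, 1719 (1577 left).
−365 (one year) → Sep 29, 1718 (1212 left).
−365 (one year) → Sep 29, 1717 (847 left).
−365 (one year) → Sep 29, 1716 (482 left).
−366 (one year; includes Feb 29, 1716) → Sep 29, 1715 (116 left).
−29 → Aug 31, 1715 (end of Aug, 31 days; 87 left).
−31 → Jul 31, 1715 (end of Jul, 31 days; 56 left).
−31 → Jun 30, 1715 (end of Jun, 30 days; 25 left).
−25 → Jun 5, 1715.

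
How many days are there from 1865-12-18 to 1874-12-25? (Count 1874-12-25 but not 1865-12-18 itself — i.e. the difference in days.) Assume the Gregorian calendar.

Dec 18, 1865 → Dec 18, 1866: 365 days.
Dec 18, 1866 → Dec 18, 1867: 365 days.
Dec 18, 1867 → Dec 18, 1868: 366 days (Feb 29, 1868 is in that span).
Dec 18, 1868 → Dec 18, 1869: 365 days.
Dec 18, 1869 → Dec 18, 1870: 365 days.
Dec 18, 1870 → Dec 18, 1871: 365 days.
Dec 18, 1871 → Dec 18, 1872: 366 days (Feb 29, 1872 is in that span).
Dec 18, 1872 → Dec 18, 1873: 365 days.
Dec 18, 1873 → Jan 18, 1874: 31 days (December has 31).
Jan 18, 1874 → Feb 18, 1874: 31 days (January has 31).
Feb 18, 1874 → Mar 18, 1874: 28 days (February has 28).
Mar 18, 1874 → Apr 18, 1874: 31 days (March has 31).
Apr 18, 1874 → May 18, 1874: 30 days (April has 30).
May 18, 1874 → Jun 18, 1874: 31 days (May has 31).
Jun 18, 1874 → Jul 18, 1874: 30 days (June has 30).
Jul 18, 1874 → Aug 18, 1874: 31 days (July has 31).
Aug 18, 1874 → Sep 18, 1874: 31 days (August has 31).
Sep 18, 1874 → Oct 18, 1874: 30 days (September has 30).
Oct 18, 1874 → Nov 18, 1874: 31 days (October has 31).
Nov 18, 1874 → Dec 18, 1874: 30 days (November has 30).
Dec 18, 1874 → Dec 25, 1874: 7 days.
Total: 3294 days.

3294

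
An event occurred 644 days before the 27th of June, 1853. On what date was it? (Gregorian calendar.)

−365 (one year) → Jun 27, 1852 (279 left).
−27 → May 31, 1852 (end of May, 31 days; 252 left).
−31 → Apr 30, 1852 (end of Apr, 30 days; 221 left).
−30 → Mar 31, 1852 (end of Mar, 31 days; 191 left).
−31 → Feb 29, 1852 (end of Feb, 29 days; 160 left).
−29 → Jan 31, 1852 (end of Jan, 31 days; 131 left).
−31 → Dec 31, 1851 (end of Dec, 31 days; 100 left).
−31 → Nov 30, 1851 (end of Nov, 30 days; 69 left).
−30 → Oct 31, 1851 (end of Oct, 31 days; 39 left).
−31 → Sep 30, 1851 (end of Sep, 30 days; 8 left).
−8 → Sep 22, 1851.

September 22, 1851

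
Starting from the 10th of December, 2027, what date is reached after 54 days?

February 2, 2028

Dec has 31 days: +22 → Jan 1, 2028 (32 left).
Jan has 31 days: +31 → Feb 1, 2028 (1 left).
+1 → Feb 2, 2028.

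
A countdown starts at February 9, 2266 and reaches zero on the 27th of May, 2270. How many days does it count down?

Feb 9, 2266 → Feb 9, 2267: 365 days.
Feb 9, 2267 → Feb 9, 2268: 365 days.
Feb 9, 2268 → Feb 9, 2269: 366 days (Feb 29, 2268 is in that span).
Feb 9, 2269 → Feb 9, 2270: 365 days.
Feb 9, 2270 → Mar 9, 2270: 28 days (February has 28).
Mar 9, 2270 → Apr 9, 2270: 31 days (March has 31).
Apr 9, 2270 → May 9, 2270: 30 days (April has 30).
May 9, 2270 → May 27, 2270: 18 days.
Total: 1568 days.

1568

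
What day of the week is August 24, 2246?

Doomsday rule: the anchor day for the 2200s is Friday. For year 46: 46÷12 = 3 r 10, and 10÷4 = 2, so 3+10+2 = 15.
Friday + 15 ≡ Saturday — that's 2246's doomsday.
In August the doomsday date is Aug 8.
Aug 24 is 16 days after Aug 8; 16 mod 7 = 2, so Saturday + 2 = Monday.

Monday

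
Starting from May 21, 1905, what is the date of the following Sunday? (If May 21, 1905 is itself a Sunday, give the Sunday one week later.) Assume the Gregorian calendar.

May 28, 1905

May 21, 1905 is a Sunday.
From Sunday to the next Sunday is 7 days.
May 21, 1905 + 7 = May 28, 1905.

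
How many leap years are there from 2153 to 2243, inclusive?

Multiples of 4 in [2153,2243]: 22.
Of those, multiples of 100: 1 (not leap unless ÷400).
Multiples of 400: 0.
Leap years = 22 − 1 + 0 = 21.

21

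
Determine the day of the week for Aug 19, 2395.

Saturday

Doomsday rule: the anchor day for the 2300s is Wednesday. For year 95: 95÷12 = 7 r 11, and 11÷4 = 2, so 7+11+2 = 20.
Wednesday + 20 ≡ Tuesday — that's 2395's doomsday.
In August the doomsday date is Aug 8.
Aug 19 is 11 days after Aug 8; 11 mod 7 = 4, so Tuesday + 4 = Saturday.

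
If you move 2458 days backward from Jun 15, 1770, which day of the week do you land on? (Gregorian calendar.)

Thursday

Jun 15, 1770 is a Friday.
2458 mod 7 = 1, so 2458 days before a Friday is Friday − 1 = Thursday.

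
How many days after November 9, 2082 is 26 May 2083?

198

Nov 9, 2082 → Dec 9, 2082: 30 days (November has 30).
Dec 9, 2082 → Jan 9, 2083: 31 days (December has 31).
Jan 9, 2083 → Feb 9, 2083: 31 days (January has 31).
Feb 9, 2083 → Mar 9, 2083: 28 days (February has 28).
Mar 9, 2083 → Apr 9, 2083: 31 days (March has 31).
Apr 9, 2083 → May 9, 2083: 30 days (April has 30).
May 9, 2083 → May 26, 2083: 17 days.
Total: 198 days.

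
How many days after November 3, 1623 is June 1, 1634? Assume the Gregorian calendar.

3863

Nov 3, 1623 → Nov 3, 1624: 366 days (Feb 29, 1624 is in that span).
Nov 3, 1624 → Nov 3, 1625: 365 days.
Nov 3, 1625 → Nov 3, 1626: 365 days.
Nov 3, 1626 → Nov 3, 1627: 365 days.
Nov 3, 1627 → Nov 3, 1628: 366 days (Feb 29, 1628 is in that span).
Nov 3, 1628 → Nov 3, 1629: 365 days.
Nov 3, 1629 → Nov 3, 1630: 365 days.
Nov 3, 1630 → Nov 3, 1631: 365 days.
Nov 3, 1631 → Nov 3, 1632: 366 days (Feb 29, 1632 is in that span).
Nov 3, 1632 → Nov 3, 1633: 365 days.
Nov 3, 1633 → Dec 3, 1633: 30 days (November has 30).
Dec 3, 1633 → Jan 3, 1634: 31 days (December has 31).
Jan 3, 1634 → Feb 3, 1634: 31 days (January has 31).
Feb 3, 1634 → Mar 3, 1634: 28 days (February has 28).
Mar 3, 1634 → Apr 3, 1634: 31 days (March has 31).
Apr 3, 1634 → May 3, 1634: 30 days (April has 30).
May 3, 1634 → Jun 1, 1634: 29 days.
Total: 3863 days.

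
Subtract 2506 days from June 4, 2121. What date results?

−365 (one year) → Jun 4, 2120 (2141 left).
−366 (one year; includes Feb 29, 2120) → Jun 4, 2119 (1775 left).
−365 (one year) → Jun 4, 2118 (1410 left).
−365 (one year) → Jun 4, 2117 (1045 left).
−365 (one year) → Jun 4, 2116 (680 left).
−366 (one year; includes Feb 29, 2116) → Jun 4, 2115 (314 left).
−4 → May 31, 2115 (end of May, 31 days; 310 left).
−31 → Apr 30, 2115 (end of Apr, 30 days; 279 left).
−30 → Mar 31, 2115 (end of Mar, 31 days; 249 left).
−31 → Feb 28, 2115 (end of Feb, 28 days; 218 left).
−28 → Jan 31, 2115 (end of Jan, 31 days; 190 left).
−31 → Dec 31, 2114 (end of Dec, 31 days; 159 left).
−31 → Nov 30, 2114 (end of Nov, 30 days; 128 left).
−30 → Oct 31, 2114 (end of Oct, 31 days; 98 left).
−31 → Sep 30, 2114 (end of Sep, 30 days; 67 left).
−30 → Aug 31, 2114 (end of Aug, 31 days; 37 left).
−31 → Jul 31, 2114 (end of Jul, 31 days; 6 left).
−6 → Jul 25, 2114.

July 25, 2114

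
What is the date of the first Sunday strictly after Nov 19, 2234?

Nov 19, 2234 is a Wednesday.
From Wednesday to the next Sunday is 4 days.
Nov 19, 2234 + 4 = Nov 23, 2234.

November 23, 2234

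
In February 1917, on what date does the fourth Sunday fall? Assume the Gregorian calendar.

February 1, 1917 is a Thursday.
The first Sunday is therefore February 4 (3 days later).
The fourth Sunday is 4 + 3×7 = February 25.

February 25, 1917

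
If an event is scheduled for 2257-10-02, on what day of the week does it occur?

Friday

Doomsday rule: the anchor day for the 2200s is Friday. For year 57: 57÷12 = 4 r 9, and 9÷4 = 2, so 4+9+2 = 15.
Friday + 15 ≡ Saturday — that's 2257's doomsday.
In October the doomsday date is Oct 10.
Oct 2 is 8 days before Oct 10; 8 mod 7 = 1, so Saturday − 1 = Friday.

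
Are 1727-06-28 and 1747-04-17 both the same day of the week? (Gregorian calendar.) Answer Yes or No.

From Jun 28, 1727 to Apr 17, 1747 is 7233 days.
7233 mod 7 = 2, so they are different weekdays.
(Jun 28, 1727 is a Saturday; Apr 17, 1747 is a Monday.)

No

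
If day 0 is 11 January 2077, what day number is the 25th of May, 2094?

6343

Jan 11, 2077 → Jan 11, 2078: 365 days.
Jan 11, 2078 → Jan 11, 2079: 365 days.
Jan 11, 2079 → Jan 11, 2080: 365 days.
Jan 11, 2080 → Jan 11, 2081: 366 days (Feb 29, 2080 is in that span).
Jan 11, 2081 → Jan 11, 2082: 365 days.
Jan 11, 2082 → Jan 11, 2083: 365 days.
Jan 11, 2083 → Jan 11, 2084: 365 days.
Jan 11, 2084 → Jan 11, 2085: 366 days (Feb 29, 2084 is in that span).
Jan 11, 2085 → Jan 11, 2086: 365 days.
Jan 11, 2086 → Jan 11, 2087: 365 days.
Jan 11, 2087 → Jan 11, 2088: 365 days.
Jan 11, 2088 → Jan 11, 2089: 366 days (Feb 29, 2088 is in that span).
Jan 11, 2089 → Jan 11, 2090: 365 days.
Jan 11, 2090 → Jan 11, 2091: 365 days.
Jan 11, 2091 → Jan 11, 2092: 365 days.
Jan 11, 2092 → Jan 11, 2093: 366 days (Feb 29, 2092 is in that span).
Jan 11, 2093 → Jan 11, 2094: 365 days.
Jan 11, 2094 → Feb 11, 2094: 31 days (January has 31).
Feb 11, 2094 → Mar 11, 2094: 28 days (February has 28).
Mar 11, 2094 → Apr 11, 2094: 31 days (March has 31).
Apr 11, 2094 → May 11, 2094: 30 days (April has 30).
May 11, 2094 → May 25, 2094: 14 days.
Total: 6343 days.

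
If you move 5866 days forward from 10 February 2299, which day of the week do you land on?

Friday

First find the weekday of Feb 10, 2299. Doomsday rule: the anchor day for the 2200s is Friday. For year 99: 99÷12 = 8 r 3, and 3÷4 = 0, so 8+3+0 = 11.
Friday + 11 ≡ Tuesday — that's 2299's doomsday.
In February the doomsday date is Feb 28 (2299 is not a leap year).
Feb 10 is 18 days before Feb 28; 18 mod 7 = 4, so Tuesday − 4 = Friday.
5866 mod 7 = 0, so 5866 days after a Friday is Friday + 0 = Friday.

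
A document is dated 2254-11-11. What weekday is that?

Doomsday rule: the anchor day for the 2200s is Friday. For year 54: 54÷12 = 4 r 6, and 6÷4 = 1, so 4+6+1 = 11.
Friday + 11 ≡ Tuesday — that's 2254's doomsday.
In November the doomsday date is Nov 7.
Nov 11 is 4 days after Nov 7; 4 mod 7 = 4, so Tuesday + 4 = Saturday.

Saturday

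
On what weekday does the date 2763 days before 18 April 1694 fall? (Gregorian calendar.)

Tuesday

First find the weekday of Apr 18, 1694. Doomsday rule: the anchor day for the 1600s is Tuesday. For year 94: 94÷12 = 7 r 10, and 10÷4 = 2, so 7+10+2 = 19.
Tuesday + 19 ≡ Sunday — that's 1694's doomsday.
In April the doomsday date is Apr 4.
Apr 18 is 14 days after Apr 4; 14 mod 7 = 0, so Sunday + 0 = Sunday.
2763 mod 7 = 5, so 2763 days before a Sunday is Sunday − 5 = Tuesday.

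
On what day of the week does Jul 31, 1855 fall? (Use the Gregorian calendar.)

Doomsday rule: the anchor day for the 1800s is Friday. For year 55: 55÷12 = 4 r 7, and 7÷4 = 1, so 4+7+1 = 12.
Friday + 12 ≡ Wednesday — that's 1855's doomsday.
In July the doomsday date is Jul 11.
Jul 31 is 20 days after Jul 11; 20 mod 7 = 6, so Wednesday + 6 = Tuesday.

Tuesday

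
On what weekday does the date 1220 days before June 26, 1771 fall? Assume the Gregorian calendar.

Jun 26, 1771 is a Wednesday.
1220 mod 7 = 2, so 1220 days before a Wednesday is Wednesday − 2 = Monday.

Monday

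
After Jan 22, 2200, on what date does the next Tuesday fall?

January 28, 2200

Jan 22, 2200 is a Wednesday.
From Wednesday to the next Tuesday is 6 days.
Jan 22, 2200 + 6 = Jan 28, 2200.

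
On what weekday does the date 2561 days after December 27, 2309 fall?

First find the weekday of Dec 27, 2309. Doomsday rule: the anchor day for the 2300s is Wednesday. For year 09: 9÷12 = 0 r 9, and 9÷4 = 2, so 0+9+2 = 11.
Wednesday + 11 ≡ Sunday — that's 2309's doomsday.
In December the doomsday date is Dec 12.
Dec 27 is 15 days after Dec 12; 15 mod 7 = 1, so Sunday + 1 = Monday.
2561 mod 7 = 6, so 2561 days after a Monday is Monday + 6 = Sunday.

Sunday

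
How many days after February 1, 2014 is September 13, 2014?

Feb 1, 2014 → Mar 1, 2014: 28 days (February has 28).
Mar 1, 2014 → Apr 1, 2014: 31 days (March has 31).
Apr 1, 2014 → May 1, 2014: 30 days (April has 30).
May 1, 2014 → Jun 1, 2014: 31 days (May has 31).
Jun 1, 2014 → Jul 1, 2014: 30 days (June has 30).
Jul 1, 2014 → Aug 1, 2014: 31 days (July has 31).
Aug 1, 2014 → Sep 1, 2014: 31 days (August has 31).
Sep 1, 2014 → Sep 13, 2014: 12 days.
Total: 224 days.

224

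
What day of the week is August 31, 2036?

Doomsday rule: the anchor day for the 2000s is Tuesday. For year 36: 36÷12 = 3 r 0, and 0÷4 = 0, so 3+0+0 = 3.
Tuesday + 3 ≡ Friday — that's 2036's doomsday.
In August the doomsday date is Aug 8.
Aug 31 is 23 days after Aug 8; 23 mod 7 = 2, so Friday + 2 = Sunday.

Sunday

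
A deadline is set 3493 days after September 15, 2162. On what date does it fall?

April 8, 2172

+365 (one year) → Sep 15, 2163 (3128 left).
+366 (one year; includes Feb 29, 2164) → Sep 15, 2164 (2762 left).
+365 (one year) → Sep 15, 2165 (2397 left).
+365 (one year) → Sep 15, 2166 (2032 left).
+365 (one year) → Sep 15, 2167 (1667 left).
+366 (one year; includes Feb 29, 2168) → Sep 15, 2168 (1301 left).
+365 (one year) → Sep 15, 2169 (936 left).
+365 (one year) → Sep 15, 2170 (571 left).
+365 (one year) → Sep 15, 2171 (206 left).
Sep has 30 days: +16 → Oct 1, 2171 (190 left).
Oct has 31 days: +31 → Nov 1, 2171 (159 left).
Nov has 30 days: +30 → Dec 1, 2171 (129 left).
Dec has 31 days: +31 → Jan 1, 2172 (98 left).
Jan has 31 days: +31 → Feb 1, 2172 (67 left).
Feb has 29 days: +29 → Mar 1, 2172 (38 left).
Mar has 31 days: +31 → Apr 1, 2172 (7 left).
+7 → Apr 8, 2172.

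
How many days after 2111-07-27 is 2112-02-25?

Jul 27, 2111 → Aug 27, 2111: 31 days (July has 31).
Aug 27, 2111 → Sep 27, 2111: 31 days (August has 31).
Sep 27, 2111 → Oct 27, 2111: 30 days (September has 30).
Oct 27, 2111 → Nov 27, 2111: 31 days (October has 31).
Nov 27, 2111 → Dec 27, 2111: 30 days (November has 30).
Dec 27, 2111 → Jan 27, 2112: 31 days (December has 31).
Jan 27, 2112 → Feb 25, 2112: 29 days.
Total: 213 days.

213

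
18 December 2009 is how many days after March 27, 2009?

266

Mar 27, 2009 → Apr 27, 2009: 31 days (March has 31).
Apr 27, 2009 → May 27, 2009: 30 days (April has 30).
May 27, 2009 → Jun 27, 2009: 31 days (May has 31).
Jun 27, 2009 → Jul 27, 2009: 30 days (June has 30).
Jul 27, 2009 → Aug 27, 2009: 31 days (July has 31).
Aug 27, 2009 → Sep 27, 2009: 31 days (August has 31).
Sep 27, 2009 → Oct 27, 2009: 30 days (September has 30).
Oct 27, 2009 → Nov 27, 2009: 31 days (October has 31).
Nov 27, 2009 → Dec 18, 2009: 21 days.
Total: 266 days.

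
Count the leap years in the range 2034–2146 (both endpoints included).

27

Multiples of 4 in [2034,2146]: 28.
Of those, multiples of 100: 1 (not leap unless ÷400).
Multiples of 400: 0.
Leap years = 28 − 1 + 0 = 27.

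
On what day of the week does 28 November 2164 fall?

Wednesday

January 1, 2164 is a Sunday.
Jan 1, 2164 → Feb 1, 2164: 31 days (January has 31).
Feb 1, 2164 → Mar 1, 2164: 29 days (February has 29).
Mar 1, 2164 → Apr 1, 2164: 31 days (March has 31).
Apr 1, 2164 → May 1, 2164: 30 days (April has 30).
May 1, 2164 → Jun 1, 2164: 31 days (May has 31).
Jun 1, 2164 → Jul 1, 2164: 30 days (June has 30).
Jul 1, 2164 → Aug 1, 2164: 31 days (July has 31).
Aug 1, 2164 → Sep 1, 2164: 31 days (August has 31).
Sep 1, 2164 → Oct 1, 2164: 30 days (September has 30).
Oct 1, 2164 → Nov 1, 2164: 31 days (October has 31).
Nov 1, 2164 → Nov 28, 2164: 27 days.
Total: 332 days.
332 mod 7 = 3, so Sunday + 3 = Wednesday.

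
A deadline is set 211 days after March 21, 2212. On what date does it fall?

October 18, 2212

Mar has 31 days: +11 → Apr 1, 2212 (200 left).
Apr has 30 days: +30 → May 1, 2212 (170 left).
May has 31 days: +31 → Jun 1, 2212 (139 left).
Jun has 30 days: +30 → Jul 1, 2212 (109 left).
Jul has 31 days: +31 → Aug 1, 2212 (78 left).
Aug has 31 days: +31 → Sep 1, 2212 (47 left).
Sep has 30 days: +30 → Oct 1, 2212 (17 left).
+17 → Oct 18, 2212.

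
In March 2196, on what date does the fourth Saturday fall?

March 1, 2196 is a Tuesday.
The first Saturday is therefore March 5 (4 days later).
The fourth Saturday is 5 + 3×7 = March 26.

March 26, 2196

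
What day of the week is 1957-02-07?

Thursday

Doomsday rule: the anchor day for the 1900s is Wednesday. For year 57: 57÷12 = 4 r 9, and 9÷4 = 2, so 4+9+2 = 15.
Wednesday + 15 ≡ Thursday — that's 1957's doomsday.
In February the doomsday date is Feb 28 (1957 is not a leap year).
Feb 7 is 21 days before Feb 28; 21 mod 7 = 0, so Thursday − 0 = Thursday.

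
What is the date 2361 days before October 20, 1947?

−365 (one year) → Oct 20, 1946 (1996 left).
−365 (one year) → Oct 20, 1945 (1631 left).
−365 (one year) → Oct 20, 1944 (1266 left).
−366 (one year; includes Feb 29, 1944) → Oct 20, 1943 (900 left).
−365 (one year) → Oct 20, 1942 (535 left).
−365 (one year) → Oct 20, 1941 (170 left).
−20 → Sep 30, 1941 (end of Sep, 30 days; 150 left).
−30 → Aug 31, 1941 (end of Aug, 31 days; 120 left).
−31 → Jul 31, 1941 (end of Jul, 31 days; 89 left).
−31 → Jun 30, 1941 (end of Jun, 30 days; 58 left).
−30 → May 31, 1941 (end of May, 31 days; 28 left).
−28 → May 3, 1941.

May 3, 1941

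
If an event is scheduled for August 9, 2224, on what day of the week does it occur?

Monday

Doomsday rule: the anchor day for the 2200s is Friday. For year 24: 24÷12 = 2 r 0, and 0÷4 = 0, so 2+0+0 = 2.
Friday + 2 ≡ Sunday — that's 2224's doomsday.
In August the doomsday date is Aug 8.
Aug 9 is 1 day after Aug 8; 1 mod 7 = 1, so Sunday + 1 = Monday.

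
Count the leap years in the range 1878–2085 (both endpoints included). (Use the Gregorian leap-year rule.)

51

Multiples of 4 in [1878,2085]: 52.
Of those, multiples of 100: 2 (not leap unless ÷400).
Multiples of 400: 1.
Leap years = 52 − 2 + 1 = 51.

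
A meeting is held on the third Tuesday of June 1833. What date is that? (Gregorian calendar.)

June 18, 1833

June 1, 1833 is a Saturday.
The first Tuesday is therefore June 4 (3 days later).
The third Tuesday is 4 + 2×7 = June 18.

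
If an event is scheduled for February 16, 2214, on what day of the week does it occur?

Wednesday

Doomsday rule: the anchor day for the 2200s is Friday. For year 14: 14÷12 = 1 r 2, and 2÷4 = 0, so 1+2+0 = 3.
Friday + 3 ≡ Monday — that's 2214's doomsday.
In February the doomsday date is Feb 28 (2214 is not a leap year).
Feb 16 is 12 days before Feb 28; 12 mod 7 = 5, so Monday − 5 = Wednesday.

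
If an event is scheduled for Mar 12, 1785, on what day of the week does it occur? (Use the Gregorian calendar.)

Doomsday rule: the anchor day for the 1700s is Sunday. For year 85: 85÷12 = 7 r 1, and 1÷4 = 0, so 7+1+0 = 8.
Sunday + 8 ≡ Monday — that's 1785's doomsday.
In March the doomsday date is Mar 14.
Mar 12 is 2 days before Mar 14; 2 mod 7 = 2, so Monday − 2 = Saturday.

Saturday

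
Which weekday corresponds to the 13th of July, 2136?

Doomsday rule: the anchor day for the 2100s is Sunday. For year 36: 36÷12 = 3 r 0, and 0÷4 = 0, so 3+0+0 = 3.
Sunday + 3 ≡ Wednesday — that's 2136's doomsday.
In July the doomsday date is Jul 11.
Jul 13 is 2 days after Jul 11; 2 mod 7 = 2, so Wednesday + 2 = Friday.

Friday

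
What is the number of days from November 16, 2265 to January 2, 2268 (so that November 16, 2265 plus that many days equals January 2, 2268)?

Nov 16, 2265 → Nov 16, 2266: 365 days.
Nov 16, 2266 → Nov 16, 2267: 365 days.
Nov 16, 2267 → Dec 16, 2267: 30 days (November has 30).
Dec 16, 2267 → Jan 2, 2268: 17 days.
Total: 777 days.

777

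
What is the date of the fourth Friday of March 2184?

March 26, 2184

March 1, 2184 is a Monday.
The first Friday is therefore March 5 (4 days later).
The fourth Friday is 5 + 3×7 = March 26.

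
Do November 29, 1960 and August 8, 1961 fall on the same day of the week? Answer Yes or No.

From Nov 29, 1960 to Aug 8, 1961 is 252 days.
252 mod 7 = 0, so they are the same weekday.
(Nov 29, 1960 is a Tuesday; Aug 8, 1961 is a Tuesday.)

Yes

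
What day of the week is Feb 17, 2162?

Wednesday

January 1, 2162 is a Friday.
Jan 1, 2162 → Feb 1, 2162: 31 days (January has 31).
Feb 1, 2162 → Feb 17, 2162: 16 days.
Total: 47 days.
47 mod 7 = 5, so Friday + 5 = Wednesday.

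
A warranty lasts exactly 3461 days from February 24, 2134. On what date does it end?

August 17, 2143

+365 (one year) → Feb 24, 2135 (3096 left).
+365 (one year) → Feb 24, 2136 (2731 left).
+366 (one year; includes Feb 29, 2136) → Feb 24, 2137 (2365 left).
+365 (one year) → Feb 24, 2138 (2000 left).
+365 (one year) → Feb 24, 2139 (1635 left).
+365 (one year) → Feb 24, 2140 (1270 left).
+366 (one year; includes Feb 29, 2140) → Feb 24, 2141 (904 left).
+365 (one year) → Feb 24, 2142 (539 left).
+365 (one year) → Feb 24, 2143 (174 left).
Feb has 28 days: +5 → Mar 1, 2143 (169 left).
Mar has 31 days: +31 → Apr 1, 2143 (138 left).
Apr has 30 days: +30 → May 1, 2143 (108 left).
May has 31 days: +31 → Jun 1, 2143 (77 left).
Jun has 30 days: +30 → Jul 1, 2143 (47 left).
Jul has 31 days: +31 → Aug 1, 2143 (16 left).
+16 → Aug 17, 2143.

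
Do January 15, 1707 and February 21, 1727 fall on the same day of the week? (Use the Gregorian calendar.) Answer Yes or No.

No

From Jan 15, 1707 to Feb 21, 1727 is 7342 days.
7342 mod 7 = 6, so they are different weekdays.
(Jan 15, 1707 is a Saturday; Feb 21, 1727 is a Friday.)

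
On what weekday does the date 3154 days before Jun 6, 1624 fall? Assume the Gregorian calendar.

First find the weekday of Jun 6, 1624. Doomsday rule: the anchor day for the 1600s is Tuesday. For year 24: 24÷12 = 2 r 0, and 0÷4 = 0, so 2+0+0 = 2.
Tuesday + 2 ≡ Thursday — that's 1624's doomsday.
In June the doomsday date is Jun 6.
Jun 6 is the doomsday itself: Thursday.
3154 mod 7 = 4, so 3154 days before a Thursday is Thursday − 4 = Sunday.

Sunday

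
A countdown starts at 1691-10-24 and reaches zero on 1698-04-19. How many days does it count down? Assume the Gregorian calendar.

Oct 24, 1691 → Oct 24, 1692: 366 days (Feb 29, 1692 is in that span).
Oct 24, 1692 → Oct 24, 1693: 365 days.
Oct 24, 1693 → Oct 24, 1694: 365 days.
Oct 24, 1694 → Oct 24, 1695: 365 days.
Oct 24, 1695 → Oct 24, 1696: 366 days (Feb 29, 1696 is in that span).
Oct 24, 1696 → Oct 24, 1697: 365 days.
Oct 24, 1697 → Nov 24, 1697: 31 days (October has 31).
Nov 24, 1697 → Dec 24, 1697: 30 days (November has 30).
Dec 24, 1697 → Jan 24, 1698: 31 days (December has 31).
Jan 24, 1698 → Feb 24, 1698: 31 days (January has 31).
Feb 24, 1698 → Mar 24, 1698: 28 days (February has 28).
Mar 24, 1698 → Apr 19, 1698: 26 days.
Total: 2369 days.

2369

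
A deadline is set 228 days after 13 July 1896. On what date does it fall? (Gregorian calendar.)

February 26, 1897

Jul has 31 days: +19 → Aug 1, 1896 (209 left).
Aug has 31 days: +31 → Sep 1, 1896 (178 left).
Sep has 30 days: +30 → Oct 1, 1896 (148 left).
Oct has 31 days: +31 → Nov 1, 1896 (117 left).
Nov has 30 days: +30 → Dec 1, 1896 (87 left).
Dec has 31 days: +31 → Jan 1, 1897 (56 left).
Jan has 31 days: +31 → Feb 1, 1897 (25 left).
+25 → Feb 26, 1897.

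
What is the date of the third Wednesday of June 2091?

June 1, 2091 is a Friday.
The first Wednesday is therefore June 6 (5 days later).
The third Wednesday is 6 + 2×7 = June 20.

June 20, 2091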